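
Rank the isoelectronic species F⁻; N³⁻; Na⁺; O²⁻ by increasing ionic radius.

Na⁺ < F⁻ < O²⁻ < N³⁻

All of these have 10 electrons, so size is governed by nuclear charge alone: the more protons, the stronger the pull on the same electron cloud, and the smaller the ion.
Nuclear charges: Na⁺ (Z=11), F⁻ (Z=9), O²⁻ (Z=8), N³⁻ (Z=7).
Smallest to largest: Na⁺ < F⁻ < O²⁻ < N³⁻.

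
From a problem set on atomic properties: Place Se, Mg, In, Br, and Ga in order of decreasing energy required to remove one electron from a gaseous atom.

Br > Se > Mg > Ga > In

Mg is in period 3, group 2; Ga is in period 4, group 13; Se is in period 4, group 16; Br is in period 4, group 17; In is in period 5, group 13.
First ionization energy rises across a period (greater Z_eff holds electrons more tightly) and falls down a group (valence electrons are farther from the nucleus).
Here both period and group differ, so the two effects have to be weighed against each other.
Ga > In: Ga sits above In in group 13, so the down-group effect alone puts Ga higher.
Mg > Ga: period and group pull opposite ways; the down-group shift dominates (738 vs 579 kJ/mol).
Se > Mg: period and group pull opposite ways; the across-period shift dominates (941 vs 738 kJ/mol).
Br > Se: Br lies to the right of Se in period 4, so the across-period effect alone puts Br higher.
For reference (kJ/mol): Mg 738, Ga 579, Se 941, Br 1140, In 558.
So from highest to lowest: Br > Se > Mg > Ga > In.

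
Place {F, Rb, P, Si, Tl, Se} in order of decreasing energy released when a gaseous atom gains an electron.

F > Se > Si > P > Rb > Tl

F is in period 2, group 17; Si is in period 3, group 14; P is in period 3, group 15; Se is in period 4, group 16; Rb is in period 5, group 1; Tl is in period 6, group 13.
Electron affinity generally becomes more exothermic across a period toward the halogens and less exothermic down a group.
Here both period and group differ, so the two effects have to be weighed against each other.
Rb > Tl: period and group pull opposite ways; the down-group shift dominates (47 vs 19 kJ/mol).
P > Rb: both effects reinforce here, so P is clearly the higher of the two.
Si > P: this pair runs against the simple trend — see the exception note.
Se > Si: period and group pull opposite ways; the across-period shift dominates (195 vs 134 kJ/mol).
F > Se: relative to Se, both the across-period and down-group shifts push F's electron affinity up.
Note the exception: Si has a higher electron affinity than P, contrary to the simple trend — adding an electron to P's half-filled 3p³ is unfavourable, so Si (3p²) has the more exothermic EA.
For reference (kJ/mol): F 328, Si 134, P 72, Se 195, Rb 47, Tl 19.
So from highest to lowest: F > Se > Si > P > Rb > Tl.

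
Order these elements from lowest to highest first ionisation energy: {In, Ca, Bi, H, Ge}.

In < Ca < Bi < Ge < H

H is in period 1, group 1; Ca is in period 4, group 2; Ge is in period 4, group 14; In is in period 5, group 13; Bi is in period 6, group 15.
Across a period the outer electron is held more tightly (higher IE₁); down a group it sits in a higher shell, more shielded, and comes off more easily.
Here both period and group differ, so the two effects have to be weighed against each other.
Ca > In: period and group pull opposite ways; the down-group shift dominates (590 vs 558 kJ/mol).
Bi > Ca: period and group pull opposite ways; the across-period shift dominates (703 vs 590 kJ/mol).
Ge > Bi: period and group pull opposite ways; the down-group shift dominates (762 vs 703 kJ/mol).
H > Ge: period and group pull opposite ways; the down-group shift dominates (1312 vs 762 kJ/mol).
For reference (kJ/mol): H 1312, Ca 590, Ge 762, In 558, Bi 703.
So from lowest to highest: In < Ca < Bi < Ge < H.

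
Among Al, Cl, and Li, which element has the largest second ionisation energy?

Li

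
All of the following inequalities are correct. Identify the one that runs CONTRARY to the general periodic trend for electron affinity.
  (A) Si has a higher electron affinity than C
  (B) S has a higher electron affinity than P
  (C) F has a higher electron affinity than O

(A)

The general trend: electron affinity increases across a period and decreases down a group.
(A) Si (period 3, group 14) vs C (period 2, group 14): the stated order contradicts the simple trend.
(B) S (period 3, group 16) vs P (period 3, group 15): the stated order agrees with the simple trend.
(C) F (period 2, group 17) vs O (period 2, group 16): the stated order agrees with the simple trend.
The exception is (A): Si's larger, more diffuse 3p orbitals accept an added electron slightly more readily than C's compact 2p.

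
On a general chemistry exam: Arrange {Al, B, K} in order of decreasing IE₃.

K > B > Al

After 2 electrons have been removed, what remains? Al²⁺ still has 1 valence electron; B²⁺ still has 1 valence electron; K²⁺ is already 1 electron into the core.
Breaking into a closed-shell core is much more expensive than removing a leftover valence electron — K has the largest IE_3 here.
Valence configurations: Al²⁺ [Ne]3s¹, B²⁺ [He]2s¹.
Approximate IE_3 values (kJ/mol): Al 2745, B 3660, K 4420.
So the third ionization energies run Al < B < K.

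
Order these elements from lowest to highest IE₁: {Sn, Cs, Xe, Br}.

Cs, Sn, Br, Xe

Br is in period 4, group 17; Sn is in period 5, group 14; Xe is in period 5, group 18; Cs is in period 6, group 1.
IE₁ increases left→right with effective nuclear charge and decreases top→bottom as the valence shell moves farther out.
Here both period and group differ, so the two effects have to be weighed against each other.
Sn > Cs: both effects reinforce here, so Sn is clearly the higher of the two.
Br > Sn: both effects reinforce here, so Br is clearly the higher of the two.
Xe > Br: the two effects oppose for this pair; the across-period effect wins (1170 vs 1140 kJ/mol).
For reference (kJ/mol): Br 1140, Sn 709, Xe 1170, Cs 376.
So from lowest to highest: Cs < Sn < Br < Xe.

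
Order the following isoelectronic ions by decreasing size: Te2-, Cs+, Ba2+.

Te2-, Cs+, Ba2+

All of these have 54 electrons, so size is governed by nuclear charge alone: the more protons, the stronger the pull on the same electron cloud, and the smaller the ion.
Nuclear charges: Ba2+ (Z=56), Cs+ (Z=55), Te2- (Z=52).
Largest to smallest: Te2- > Cs+ > Ba2+.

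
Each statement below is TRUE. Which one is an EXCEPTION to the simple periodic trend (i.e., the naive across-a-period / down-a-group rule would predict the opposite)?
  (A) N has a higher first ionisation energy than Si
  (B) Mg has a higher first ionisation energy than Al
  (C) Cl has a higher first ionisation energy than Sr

The general trend: first ionisation energy increases across a period and decreases down a group.
(A) N (period 2, group 15) vs Si (period 3, group 14): the stated order agrees with the simple trend.
(B) Mg (period 3, group 2) vs Al (period 3, group 13): the stated order contradicts the simple trend.
(C) Cl (period 3, group 17) vs Sr (period 5, group 2): the stated order agrees with the simple trend.
The exception is (B): Al's single 3p electron is easier to remove than one from Mg's filled 3s².

(B)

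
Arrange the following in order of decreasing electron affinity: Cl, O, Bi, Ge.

Cl > O > Ge > Bi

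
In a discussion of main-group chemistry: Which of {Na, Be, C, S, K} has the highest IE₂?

Na

IE_2 is the cost of taking one more electron from the +1 cation: Na⁺ is the bare [Ne] core; Be⁺ still has 1 valence electron; C⁺ still has 3 valence electrons; S⁺ still has 5 valence electrons; K⁺ is the bare [Ar] core.
Core electrons are held far more tightly than valence electrons, so K and Na top the IE_2 order.
Valence configurations: Be⁺ [He]2s¹, C⁺ [He]2s²2p¹, S⁺ [Ne]3s²3p³.
The numbers (kJ/mol): Na 4562, Be 1757, C 2353, S 2252, K 3052.
Overall IE_2 order: Be < S < C < K < Na.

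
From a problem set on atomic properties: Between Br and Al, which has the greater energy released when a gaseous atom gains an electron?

Al is in period 3, group 13; Br is in period 4, group 17.
EA tends to increase across a period and decrease down a group, though the pattern is less regular than for IE or radius.
These span different periods and groups, so the two trends combine.
Br > Al: the two effects oppose for this pair; the across-period effect wins (325 vs 42 kJ/mol).
Approximate values (kJ/mol): Al 42, Br 325.
So Br has the greater energy released when a gaseous atom gains an electron (Br > Al).

Br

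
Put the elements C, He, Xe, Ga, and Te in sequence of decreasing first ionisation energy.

He, Xe, C, Te, Ga

He is in period 1, group 18; C is in period 2, group 14; Ga is in period 4, group 13; Te is in period 5, group 16; Xe is in period 5, group 18.
Across a period the outer electron is held more tightly (higher IE₁); down a group it sits in a higher shell, more shielded, and comes off more easily.
Neither a single period nor a single group — weigh both effects.
Te > Ga: period and group pull opposite ways; the across-period shift dominates (869 vs 579 kJ/mol).
C > Te: period and group pull opposite ways; the down-group shift dominates (1086 vs 869 kJ/mol).
Xe > C: the two effects oppose for this pair; the across-period effect wins (1170 vs 1086 kJ/mol).
He > Xe: they share group 18; the group trend gives He the larger value.
Tabulated first ionization energy (kJ/mol): He 2372, C 1086, Ga 579, Te 869, Xe 1170.
So from highest to lowest: He > Xe > C > Te > Ga.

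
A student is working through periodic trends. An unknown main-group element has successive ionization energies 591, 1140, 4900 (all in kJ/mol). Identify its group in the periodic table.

Group 2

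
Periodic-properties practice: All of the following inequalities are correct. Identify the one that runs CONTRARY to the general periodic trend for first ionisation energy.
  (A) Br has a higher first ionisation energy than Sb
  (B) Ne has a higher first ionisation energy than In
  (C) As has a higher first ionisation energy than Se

(C)

The general trend: first ionisation energy increases across a period and decreases down a group.
(A) Br (period 4, group 17) vs Sb (period 5, group 15): the stated order agrees with the simple trend.
(B) Ne (period 2, group 18) vs In (period 5, group 13): the stated order agrees with the simple trend.
(C) As (period 4, group 15) vs Se (period 4, group 16): the stated order contradicts the simple trend.
The exception is (C): Se (4p⁴) ionizes more easily than half-filled As (4p³).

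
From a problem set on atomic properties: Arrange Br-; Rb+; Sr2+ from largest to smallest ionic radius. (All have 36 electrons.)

Br- > Rb+ > Sr2+

All of these have 36 electrons, so size is governed by nuclear charge alone: the more protons, the stronger the pull on the same electron cloud, and the smaller the ion.
Nuclear charges: Sr2+ (Z=38), Rb+ (Z=37), Br- (Z=35).
Largest to smallest: Br- > Rb+ > Sr2+.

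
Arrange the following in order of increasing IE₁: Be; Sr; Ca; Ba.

Removing the outermost electron gets harder across a period and easier down a group.
All are in group 2, so first ionization energy increases up the group.
So from lowest to highest: Ba < Sr < Ca < Be.

Ba, Sr, Ca, Be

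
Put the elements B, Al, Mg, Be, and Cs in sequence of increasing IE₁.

Be is in period 2, group 2; B is in period 2, group 13; Mg is in period 3, group 2; Al is in period 3, group 13; Cs is in period 6, group 1.
First ionization energy rises across a period (greater Z_eff holds electrons more tightly) and falls down a group (valence electrons are farther from the nucleus).
These span different periods and groups, so the two trends combine.
Al > Cs: relative to Cs, both the across-period and down-group shifts push Al's first ionization energy up.
Mg > Al: this pair runs against the simple trend — see the exception note.
B > Mg: relative to Mg, both the across-period and down-group shifts push B's first ionization energy up.
Be > B: this pair runs against the simple trend — see the exception note.
Note the exception: Mg has a higher first ionization energy than Al, contrary to the simple trend — Al's single 3p electron is easier to remove than one from Mg's filled 3s².
Note the exception: Be has a higher first ionization energy than B, contrary to the simple trend — removing B's lone 2p electron is easier than breaking Be's filled 2s².
For reference (kJ/mol): Be 900, B 801, Mg 738, Al 578, Cs 376.
So from lowest to highest: Cs < Al < Mg < B < Be.

Cs < Al < Mg < B < Be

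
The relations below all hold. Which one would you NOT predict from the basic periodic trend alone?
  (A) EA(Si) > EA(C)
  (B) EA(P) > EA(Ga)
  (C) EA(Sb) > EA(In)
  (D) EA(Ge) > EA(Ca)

(A)

The general trend: electron affinity increases across a period and decreases down a group.
(A) Si (period 3, group 14) vs C (period 2, group 14): the stated order contradicts the simple trend.
(B) P (period 3, group 15) vs Ga (period 4, group 13): the stated order agrees with the simple trend.
(C) Sb (period 5, group 15) vs In (period 5, group 13): the stated order agrees with the simple trend.
(D) Ge (period 4, group 14) vs Ca (period 4, group 2): the stated order agrees with the simple trend.
The exception is (A): Si's larger, more diffuse 3p orbitals accept an added electron slightly more readily than C's compact 2p.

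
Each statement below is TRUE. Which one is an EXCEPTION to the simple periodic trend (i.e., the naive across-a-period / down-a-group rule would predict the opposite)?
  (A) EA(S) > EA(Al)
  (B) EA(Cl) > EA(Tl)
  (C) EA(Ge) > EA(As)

(C)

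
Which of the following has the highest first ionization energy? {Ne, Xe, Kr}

Ne

Across a period the outer electron is held more tightly (higher IE₁); down a group it sits in a higher shell, more shielded, and comes off more easily.
All are in group 18, so first ionization energy increases up the group.
The highest first ionization energy among these belongs to Ne.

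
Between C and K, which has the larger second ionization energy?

K

After 1 electron has been removed, what remains? C⁺ still has 3 valence electrons; K⁺ is the bare [Ar] core.
Pulling an electron out of a noble-gas core costs far more than removing a remaining valence electron, so K sits at the high end of IE_2.
The numbers (kJ/mol): C 2353, K 3052.
Hence IE_2: C < K.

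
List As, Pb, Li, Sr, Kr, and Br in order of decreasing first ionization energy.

Kr > Br > As > Pb > Sr > Li

First ionization energy rises across a period (greater Z_eff holds electrons more tightly) and falls down a group (valence electrons are farther from the nucleus).
These span different periods and groups, so the two trends combine.
Sr > Li: period and group pull opposite ways; the across-period shift dominates (550 vs 520 kJ/mol).
Pb > Sr: the two effects oppose for this pair; the across-period effect wins (716 vs 550 kJ/mol).
As > Pb: relative to Pb, both the across-period and down-group shifts push As's first ionization energy up.
Br > As: Br lies to the right of As in period 4, so the across-period effect alone puts Br higher.
Kr > Br: both are in period 4; the period trend gives Kr the larger value.
Approximate values (kJ/mol): Li 520, As 947, Br 1140, Kr 1351, Sr 550, Pb 716.
So from highest to lowest: Kr > Br > As > Pb > Sr > Li.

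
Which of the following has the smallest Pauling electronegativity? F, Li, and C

Atoms toward the upper right of the periodic table pull bonding electrons most strongly.
All lie in period 2, so electronegativity increases left to right.
The smallest Pauling electronegativity among these belongs to Li.

Li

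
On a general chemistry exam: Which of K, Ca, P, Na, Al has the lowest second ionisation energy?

The second ionization energy removes an electron from the +1 ion. For each element: K⁺ is the bare [Ar] core; Ca⁺ still has 1 valence electron; P⁺ still has 4 valence electrons; Na⁺ is the bare [Ne] core; Al⁺ still has 2 valence electrons.
Breaking into a closed-shell core is much more expensive than removing a leftover valence electron — K and Na have the largest IE_2 here.
Valence configurations: Ca⁺ [Ar]4s¹, P⁺ [Ne]3s²3p², Al⁺ [Ne]3s².
Approximate IE_2 values (kJ/mol): K 3052, Ca 1145, P 1907, Na 4562, Al 1817.
Overall IE_2 order: Ca < Al < P < K < Na.

Ca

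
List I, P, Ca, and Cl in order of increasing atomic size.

Cl < P < I < Ca

P is in period 3, group 15; Cl is in period 3, group 17; Ca is in period 4, group 2; I is in period 5, group 17.
Atomic radius shrinks across a period as nuclear charge pulls the same shell inward, and grows down a group as new shells are added.
Neither a single period nor a single group — weigh both effects.
P > Cl: P lies to the left of Cl in period 3, so the across-period effect alone puts P larger.
I > P: period and group pull opposite ways; the down-group shift dominates (133 vs 111 pm).
Ca > I: the two effects oppose for this pair; the across-period effect wins (171 vs 133 pm).
Tabulated atomic radius (pm): P 111, Cl 99, Ca 171, I 133.
So from smallest to largest: Cl < P < I < Ca.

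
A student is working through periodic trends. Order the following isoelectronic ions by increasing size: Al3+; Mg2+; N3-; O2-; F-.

All of these have 10 electrons, so size is governed by nuclear charge alone: the more protons, the stronger the pull on the same electron cloud, and the smaller the ion.
Nuclear charges: Al3+ (Z=13), Mg2+ (Z=12), F- (Z=9), O2- (Z=8), N3- (Z=7).
Smallest to largest: Al3+ < Mg2+ < F- < O2- < N3-.

Al3+ < Mg2+ < F- < O2- < N3-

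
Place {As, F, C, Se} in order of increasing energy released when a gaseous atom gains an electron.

C is in period 2, group 14; F is in period 2, group 17; As is in period 4, group 15; Se is in period 4, group 16.
Electron affinity generally becomes more exothermic across a period toward the halogens and less exothermic down a group.
These span different periods and groups, so the two trends combine.
C > As: period and group pull opposite ways; the down-group shift dominates (122 vs 78 kJ/mol).
Se > C: the two effects oppose for this pair; the across-period effect wins (195 vs 122 kJ/mol).
F > Se: relative to Se, both the across-period and down-group shifts push F's electron affinity up.
Tabulated electron affinity (kJ/mol): C 122, F 328, As 78, Se 195.
So from lowest to highest: As < C < Se < F.

As < C < Se < F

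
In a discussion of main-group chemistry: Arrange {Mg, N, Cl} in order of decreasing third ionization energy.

Mg > N > Cl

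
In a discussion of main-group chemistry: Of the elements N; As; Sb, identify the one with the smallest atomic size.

Across a period the added protons contract the valence shell; down a group each new principal shell makes the atom larger.
All are in group 15, so atomic radius increases down the group.
The smallest atomic size among these belongs to N.

N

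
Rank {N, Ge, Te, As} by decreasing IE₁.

N is in period 2, group 15; Ge is in period 4, group 14; As is in period 4, group 15; Te is in period 5, group 16.
Removing the outermost electron gets harder across a period and easier down a group.
These span different periods and groups, so the two trends combine.
Te > Ge: the two effects oppose for this pair; the across-period effect wins (869 vs 762 kJ/mol).
As > Te: period and group pull opposite ways; the down-group shift dominates (947 vs 869 kJ/mol).
N > As: they share group 15; the group trend gives N the larger value.
For reference (kJ/mol): N 1402, Ge 762, As 947, Te 869.
So from highest to lowest: N > As > Te > Ge.

N, As, Te, Ge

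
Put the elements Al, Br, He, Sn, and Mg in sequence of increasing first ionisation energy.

Al < Sn < Mg < Br < He

He is in period 1, group 18; Mg is in period 3, group 2; Al is in period 3, group 13; Br is in period 4, group 17; Sn is in period 5, group 14.
First ionization energy rises across a period (greater Z_eff holds electrons more tightly) and falls down a group (valence electrons are farther from the nucleus).
Neither a single period nor a single group — weigh both effects.
Sn > Al: period and group pull opposite ways; the across-period shift dominates (709 vs 578 kJ/mol).
Mg > Sn: the two effects oppose for this pair; the down-group effect wins (738 vs 709 kJ/mol).
Br > Mg: the two effects oppose for this pair; the across-period effect wins (1140 vs 738 kJ/mol).
He > Br: both effects reinforce here, so He is clearly the higher of the two.
Note the exception: Mg has a higher first ionization energy than Al, contrary to the simple trend — Al's single 3p electron is easier to remove than one from Mg's filled 3s².
Approximate values (kJ/mol): He 2372, Mg 738, Al 578, Br 1140, Sn 709.
So from lowest to highest: Al < Sn < Mg < Br < He.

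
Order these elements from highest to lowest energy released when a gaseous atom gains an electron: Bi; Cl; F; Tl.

F is in period 2, group 17; Cl is in period 3, group 17; Tl is in period 6, group 13; Bi is in period 6, group 15.
Atoms with high Z_eff and room in the valence shell (especially the halogens) have the most exothermic electron affinities.
Here both period and group differ, so the two effects have to be weighed against each other.
Bi > Tl: Bi lies to the right of Tl in period 6, so the across-period effect alone puts Bi higher.
F > Bi: relative to Bi, both the across-period and down-group shifts push F's electron affinity up.
Cl > F: this pair runs against the simple trend — see the exception note.
Note the exception: Cl has a higher electron affinity than F, contrary to the simple trend — F's small 2p subshell makes the incoming electron feel strong e⁻–e⁻ repulsion, so Cl actually releases more energy on gaining an electron.
For reference (kJ/mol): F 328, Cl 349, Tl 19, Bi 91.
So from highest to lowest: Cl > F > Bi > Tl.

Cl > F > Bi > Tl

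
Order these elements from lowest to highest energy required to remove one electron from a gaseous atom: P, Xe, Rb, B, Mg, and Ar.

Rb < Mg < B < P < Xe < Ar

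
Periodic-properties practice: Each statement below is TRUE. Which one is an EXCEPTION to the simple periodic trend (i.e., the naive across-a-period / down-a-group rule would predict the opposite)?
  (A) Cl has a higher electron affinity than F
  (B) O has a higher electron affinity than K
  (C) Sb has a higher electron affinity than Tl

(A)

The general trend: electron affinity increases across a period and decreases down a group.
(A) Cl (period 3, group 17) vs F (period 2, group 17): the stated order contradicts the simple trend.
(B) O (period 2, group 16) vs K (period 4, group 1): the stated order agrees with the simple trend.
(C) Sb (period 5, group 15) vs Tl (period 6, group 13): the stated order agrees with the simple trend.
The exception is (A): F's small 2p subshell makes the incoming electron feel strong e⁻–e⁻ repulsion, so Cl actually releases more energy on gaining an electron.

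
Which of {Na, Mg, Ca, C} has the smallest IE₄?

C

IE_4 is the cost of taking one more electron from the +3 cation: Na³⁺ is already 2 electrons into the core; Mg³⁺ is already 1 electron into the core; Ca³⁺ is already 1 electron into the core; C³⁺ still has 1 valence electron.
Core electrons are held far more tightly than valence electrons, so Ca, Na and Mg top the IE_4 order.
The numbers (kJ/mol): Na 9543, Mg 10543, Ca 6491, C 6223.
Hence IE_4: C < Ca < Na < Mg.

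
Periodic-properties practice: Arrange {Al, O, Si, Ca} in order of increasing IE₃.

Al, Si, Ca, O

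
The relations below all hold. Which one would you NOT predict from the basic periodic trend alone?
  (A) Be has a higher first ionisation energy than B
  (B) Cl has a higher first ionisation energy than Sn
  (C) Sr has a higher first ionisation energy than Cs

The general trend: first ionisation energy increases across a period and decreases down a group.
(A) Be (period 2, group 2) vs B (period 2, group 13): the stated order contradicts the simple trend.
(B) Cl (period 3, group 17) vs Sn (period 5, group 14): the stated order agrees with the simple trend.
(C) Sr (period 5, group 2) vs Cs (period 6, group 1): the stated order agrees with the simple trend.
The exception is (A): removing B's lone 2p electron is easier than breaking Be's filled 2s².

(A)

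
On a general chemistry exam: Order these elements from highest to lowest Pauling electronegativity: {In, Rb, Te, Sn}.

Te > Sn > In > Rb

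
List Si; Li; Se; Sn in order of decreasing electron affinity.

Electron affinity generally becomes more exothermic across a period toward the halogens and less exothermic down a group.
Neither a single period nor a single group — weigh both effects.
Sn > Li: the two effects oppose for this pair; the across-period effect wins (107 vs 60 kJ/mol).
Si > Sn: they share group 14; the group trend gives Si the larger value.
Se > Si: the two effects oppose for this pair; the across-period effect wins (195 vs 134 kJ/mol).
Approximate values (kJ/mol): Li 60, Si 134, Se 195, Sn 107.
So from highest to lowest: Se > Si > Sn > Li.

Se > Si > Sn > Li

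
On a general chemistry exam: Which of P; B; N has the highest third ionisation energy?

After 2 electrons have been removed, what remains? P²⁺ still has 3 valence electrons; B²⁺ still has 1 valence electron; N²⁺ still has 3 valence electrons.
All are still removing valence electrons, so compare the +2 ions as you would atoms: IE_3 generally rises across a period (higher Z_eff) and falls down a group (larger shell), subject to the usual subshell exceptions.
Valence configurations: P²⁺ [Ne]3s²3p¹, B²⁺ [He]2s¹, N²⁺ [He]2s²2p¹.
Tabulated IE_3 (kJ/mol): P 2914, B 3660, N 4578.
Hence IE_3: P < B < N.

N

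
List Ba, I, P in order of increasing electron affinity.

Ba < P < I

Electron affinity generally becomes more exothermic across a period toward the halogens and less exothermic down a group.
Here both period and group differ, so the two effects have to be weighed against each other.
P > Ba: relative to Ba, both the across-period and down-group shifts push P's electron affinity up.
I > P: period and group pull opposite ways; the across-period shift dominates (295 vs 72 kJ/mol).
Tabulated electron affinity (kJ/mol): P 72, I 295, Ba 14.
So from lowest to highest: Ba < P < I.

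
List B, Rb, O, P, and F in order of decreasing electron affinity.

Electron affinity generally becomes more exothermic across a period toward the halogens and less exothermic down a group.
These span different periods and groups, so the two trends combine.
Rb > B: this pair runs against the simple trend — see the exception note.
P > Rb: relative to Rb, both the across-period and down-group shifts push P's electron affinity up.
O > P: both effects reinforce here, so O is clearly the higher of the two.
F > O: both are in period 2; the period trend gives F the larger value.
Note the exception: Rb has a higher electron affinity than B, contrary to the simple trend — B's ns²np¹ configuration gives only a small electron affinity — the sparsely filled np subshell binds an added electron weakly.
Tabulated electron affinity (kJ/mol): B 27, O 141, F 328, P 72, Rb 47.
So from highest to lowest: F > O > P > Rb > B.

F, O, P, Rb, B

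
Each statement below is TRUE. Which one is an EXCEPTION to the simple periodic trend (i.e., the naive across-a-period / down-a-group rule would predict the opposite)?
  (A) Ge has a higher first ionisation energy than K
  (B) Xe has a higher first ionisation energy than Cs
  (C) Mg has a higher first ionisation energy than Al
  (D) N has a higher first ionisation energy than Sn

The general trend: first ionisation energy increases across a period and decreases down a group.
(A) Ge (period 4, group 14) vs K (period 4, group 1): the stated order agrees with the simple trend.
(B) Xe (period 5, group 18) vs Cs (period 6, group 1): the stated order agrees with the simple trend.
(C) Mg (period 3, group 2) vs Al (period 3, group 13): the stated order contradicts the simple trend.
(D) N (period 2, group 15) vs Sn (period 5, group 14): the stated order agrees with the simple trend.
The exception is (C): Al's single 3p electron is easier to remove than one from Mg's filled 3s².

(C)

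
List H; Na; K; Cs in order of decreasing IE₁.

H > Na > K > Cs

H is in period 1, group 1; Na is in period 3, group 1; K is in period 4, group 1; Cs is in period 6, group 1.
Across a period the outer electron is held more tightly (higher IE₁); down a group it sits in a higher shell, more shielded, and comes off more easily.
All are in group 1, so first ionization energy increases up the group.
So from highest to lowest: H > Na > K > Cs.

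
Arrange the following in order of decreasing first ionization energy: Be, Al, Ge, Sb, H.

H > Be > Sb > Ge > Al

H is in period 1, group 1; Be is in period 2, group 2; Al is in period 3, group 13; Ge is in period 4, group 14; Sb is in period 5, group 15.
IE₁ increases left→right with effective nuclear charge and decreases top→bottom as the valence shell moves farther out.
A diagonal step moves right (one effect) and down (the opposite effect) at once.
Ge > Al: the two effects oppose for this pair; the across-period effect wins (762 vs 578 kJ/mol).
Sb > Ge: the two effects oppose for this pair; the across-period effect wins (831 vs 762 kJ/mol).
Be > Sb: the two effects oppose for this pair; the down-group effect wins (900 vs 831 kJ/mol).
H > Be: the two effects oppose for this pair; the down-group effect wins (1312 vs 900 kJ/mol).
Tabulated first ionization energy (kJ/mol): H 1312, Be 900, Al 578, Ge 762, Sb 831.
So from highest to lowest: H > Be > Sb > Ge > Al.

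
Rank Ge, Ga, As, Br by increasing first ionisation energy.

Ga < Ge < As < Br

Ga is in period 4, group 13; Ge is in period 4, group 14; As is in period 4, group 15; Br is in period 4, group 17.
Removing the outermost electron gets harder across a period and easier down a group.
All lie in period 4, so first ionization energy increases left to right.
So from lowest to highest: Ga < Ge < As < Br.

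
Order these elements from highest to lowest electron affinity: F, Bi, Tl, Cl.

Cl > F > Bi > Tl

F is in period 2, group 17; Cl is in period 3, group 17; Tl is in period 6, group 13; Bi is in period 6, group 15.
Electron affinity generally becomes more exothermic across a period toward the halogens and less exothermic down a group.
Here both period and group differ, so the two effects have to be weighed against each other.
Bi > Tl: Bi lies to the right of Tl in period 6, so the across-period effect alone puts Bi higher.
F > Bi: relative to Bi, both the across-period and down-group shifts push F's electron affinity up.
Cl > F: this pair runs against the simple trend — see the exception note.
Note the exception: Cl has a higher electron affinity than F, contrary to the simple trend — F's small 2p subshell makes the incoming electron feel strong e⁻–e⁻ repulsion, so Cl actually releases more energy on gaining an electron.
Tabulated electron affinity (kJ/mol): F 328, Cl 349, Tl 19, Bi 91.
So from highest to lowest: Cl > F > Bi > Tl.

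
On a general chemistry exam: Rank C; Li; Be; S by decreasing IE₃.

Be > Li > C > S

Consider each +2 ion: C²⁺ still has 2 valence electrons; Li²⁺ is already 1 electron into the core; Be²⁺ is the bare [He] core; S²⁺ still has 4 valence electrons.
Core electrons are held far more tightly than valence electrons, so Li and Be top the IE_3 order.
Valence configurations: C²⁺ [He]2s², S²⁺ [Ne]3s²3p².
Approximate IE_3 values (kJ/mol): C 4620, Li 11815, Be 14849, S 3357.
Overall IE_3 order: S < C < Li < Be.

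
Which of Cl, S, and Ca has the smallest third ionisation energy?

After 2 electrons have been removed, what remains? Cl²⁺ still has 5 valence electrons; S²⁺ still has 4 valence electrons; Ca²⁺ is the bare [Ar] core.
Breaking into a closed-shell core is much more expensive than removing a leftover valence electron — Ca has the largest IE_3 here.
Valence configurations: Cl²⁺ [Ne]3s²3p³, S²⁺ [Ne]3s²3p².
The numbers (kJ/mol): Cl 3822, S 3357, Ca 4912.
Putting it together, IE_3: S < Cl < Ca.

S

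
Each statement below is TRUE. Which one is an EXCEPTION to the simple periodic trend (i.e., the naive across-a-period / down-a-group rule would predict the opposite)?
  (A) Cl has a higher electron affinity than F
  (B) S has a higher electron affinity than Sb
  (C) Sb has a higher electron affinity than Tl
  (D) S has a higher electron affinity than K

The general trend: electron affinity increases across a period and decreases down a group.
(A) Cl (period 3, group 17) vs F (period 2, group 17): the stated order contradicts the simple trend.
(B) S (period 3, group 16) vs Sb (period 5, group 15): the stated order agrees with the simple trend.
(C) Sb (period 5, group 15) vs Tl (period 6, group 13): the stated order agrees with the simple trend.
(D) S (period 3, group 16) vs K (period 4, group 1): the stated order agrees with the simple trend.
The exception is (A): F's small 2p subshell makes the incoming electron feel strong e⁻–e⁻ repulsion, so Cl actually releases more energy on gaining an electron.

(A)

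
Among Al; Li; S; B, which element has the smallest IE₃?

Al

The third ionization energy removes an electron from the +2 ion. For each element: Al²⁺ still has 1 valence electron; Li²⁺ is already 1 electron into the core; S²⁺ still has 4 valence electrons; B²⁺ still has 1 valence electron.
Pulling an electron out of a noble-gas core costs far more than removing a remaining valence electron, so Li sits at the high end of IE_3.
Valence configurations: Al²⁺ [Ne]3s¹, S²⁺ [Ne]3s²3p², B²⁺ [He]2s¹.
Approximate IE_3 values (kJ/mol): Al 2745, Li 11815, S 3357, B 3660.
Overall IE_3 order: Al < S < B < Li.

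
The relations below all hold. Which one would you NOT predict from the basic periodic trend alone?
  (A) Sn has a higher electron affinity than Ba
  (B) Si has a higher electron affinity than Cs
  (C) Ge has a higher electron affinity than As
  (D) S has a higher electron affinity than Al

The general trend: electron affinity increases across a period and decreases down a group.
(A) Sn (period 5, group 14) vs Ba (period 6, group 2): the stated order agrees with the simple trend.
(B) Si (period 3, group 14) vs Cs (period 6, group 1): the stated order agrees with the simple trend.
(C) Ge (period 4, group 14) vs As (period 4, group 15): the stated order contradicts the simple trend.
(D) S (period 3, group 16) vs Al (period 3, group 13): the stated order agrees with the simple trend.
The exception is (C): adding an electron to As's half-filled 4p³ is unfavourable, so Ge (4p²) has the more exothermic EA.

(C)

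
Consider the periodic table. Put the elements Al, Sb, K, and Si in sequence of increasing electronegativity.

K < Al < Si < Sb

Al is in period 3, group 13; Si is in period 3, group 14; K is in period 4, group 1; Sb is in period 5, group 15.
EN rises left→right (higher Z_eff, smaller atoms) and falls top→bottom (larger, more shielded atoms).
Neither a single period nor a single group — weigh both effects.
Al > K: relative to K, both the across-period and down-group shifts push Al's electronegativity up.
Si > Al: Si lies to the right of Al in period 3, so the across-period effect alone puts Si higher.
Sb > Si: the two effects oppose for this pair; the across-period effect wins (2.05 vs 1.90).
For reference (Pauling): Al 1.61, Si 1.90, K 0.82, Sb 2.05.
So from lowest to highest: K < Al < Si < Sb.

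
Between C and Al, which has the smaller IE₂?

Al

IE_2 is the cost of taking one more electron from the +1 cation: C⁺ still has 3 valence electrons; Al⁺ still has 2 valence electrons.
All are still removing valence electrons, so compare the +1 ions as you would atoms: IE_2 generally rises across a period (higher Z_eff) and falls down a group (larger shell), subject to the usual subshell exceptions.
Valence configurations: C⁺ [He]2s²2p¹, Al⁺ [Ne]3s².
Tabulated IE_2 (kJ/mol): C 2353, Al 1817.
Putting it together, IE_2: Al < C.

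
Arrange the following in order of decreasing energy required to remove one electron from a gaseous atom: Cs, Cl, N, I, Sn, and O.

IE₁ increases left→right with effective nuclear charge and decreases top→bottom as the valence shell moves farther out.
These span different periods and groups, so the two trends combine.
Sn > Cs: both effects reinforce here, so Sn is clearly the higher of the two.
I > Sn: both are in period 5; the period trend gives I the larger value.
Cl > I: Cl sits above I in group 17, so the down-group effect alone puts Cl higher.
O > Cl: period and group pull opposite ways; the down-group shift dominates (1314 vs 1251 kJ/mol).
N > O: this pair runs against the simple trend — see the exception note.
Note the exception: N has a higher first ionization energy than O, contrary to the simple trend — pairing an electron in O's 2p⁴ costs repulsion energy, so O ionizes more easily than half-filled N (2p³).
Tabulated first ionization energy (kJ/mol): N 1402, O 1314, Cl 1251, Sn 709, I 1008, Cs 376.
So from highest to lowest: N > O > Cl > I > Sn > Cs.

N > O > Cl > I > Sn > Cs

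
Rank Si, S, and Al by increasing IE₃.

Al, Si, S

After 2 electrons have been removed, what remains? Si²⁺ still has 2 valence electrons; S²⁺ still has 4 valence electrons; Al²⁺ still has 1 valence electron.
All are still removing valence electrons, so compare the +2 ions as you would atoms: IE_3 generally rises across a period (higher Z_eff) and falls down a group (larger shell), subject to the usual subshell exceptions.
Valence configurations: Si²⁺ [Ne]3s², S²⁺ [Ne]3s²3p², Al²⁺ [Ne]3s¹.
Approximate IE_3 values (kJ/mol): Si 3232, S 3357, Al 2745.
Hence IE_3: Al < Si < S.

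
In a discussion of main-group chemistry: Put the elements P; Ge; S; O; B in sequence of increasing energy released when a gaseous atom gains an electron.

B < P < Ge < O < S

B is in period 2, group 13; O is in period 2, group 16; P is in period 3, group 15; S is in period 3, group 16; Ge is in period 4, group 14.
Adding an electron releases more energy for atoms nearer the top right (short of the noble gases).
These span different periods and groups, so the two trends combine.
P > B: period and group pull opposite ways; the across-period shift dominates (72 vs 27 kJ/mol).
Ge > P: this pair runs against the simple trend — see the exception note.
O > Ge: relative to Ge, both the across-period and down-group shifts push O's electron affinity up.
S > O: this pair runs against the simple trend — see the exception note.
Note the exception: Ge has a higher electron affinity than P, contrary to the simple trend — adding an electron to P's half-filled np³ subshell costs electron-pairing energy.
Note the exception: S has a higher electron affinity than O, contrary to the simple trend — the compact 2p subshell of O repels the added electron more than S's larger 3p does.
Approximate values (kJ/mol): B 27, O 141, P 72, S 200, Ge 119.
So from lowest to highest: B < P < Ge < O < S.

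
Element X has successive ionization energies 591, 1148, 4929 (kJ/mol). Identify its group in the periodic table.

Group 2

Look for the largest jump between consecutive ionization energies: IE3/IE2 ≈ 4.3, far larger than any earlier ratio.
That jump marks the point where a core electron is being removed. So the atom has 2 valence electrons.
A main-group element with 2 valence electrons is in group 2.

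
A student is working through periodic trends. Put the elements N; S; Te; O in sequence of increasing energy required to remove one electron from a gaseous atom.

N is in period 2, group 15; O is in period 2, group 16; S is in period 3, group 16; Te is in period 5, group 16.
Removing the outermost electron gets harder across a period and easier down a group.
Here both period and group differ, so the two effects have to be weighed against each other.
S > Te: S sits above Te in group 16, so the down-group effect alone puts S higher.
O > S: O sits above S in group 16, so the down-group effect alone puts O higher.
N > O: this pair runs against the simple trend — see the exception note.
Note the exception: N has a higher first ionization energy than O, contrary to the simple trend — pairing an electron in O's 2p⁴ costs repulsion energy, so O ionizes more easily than half-filled N (2p³).
Tabulated first ionization energy (kJ/mol): N 1402, O 1314, S 1000, Te 869.
So from lowest to highest: Te < S < O < N.

Te, S, O, N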